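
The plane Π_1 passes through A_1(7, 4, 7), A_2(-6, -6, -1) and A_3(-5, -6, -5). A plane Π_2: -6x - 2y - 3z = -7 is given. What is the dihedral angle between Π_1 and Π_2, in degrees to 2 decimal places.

A_1A_2 = (-13, -10, -8), A_1A_3 = (-12, -10, -12); a normal to Π_1 is A_1A_2 × A_1A_3 = (40, -60, 10).
Using A_1: Π_1 has equation 40x - 60y + 10z = 110.
cos θ = |n₁·n₂| / (|n₁||n₂|) = |-150| / (√5300 · √49).
θ = arccos(0.29434) ≈ 72.88°.

72.88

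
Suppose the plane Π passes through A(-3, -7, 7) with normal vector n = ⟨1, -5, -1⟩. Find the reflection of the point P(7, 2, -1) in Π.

Π: n·r = n·A gives x - 5y - z = 25.
λ = (n·P − d)/|n|² = (-2 − 25)/27 = -1.
Reflection = P − 2λn = (7, 2, -1) − (-2)·(1, -5, -1) = (9, -8, -3).

(9, -8, -3)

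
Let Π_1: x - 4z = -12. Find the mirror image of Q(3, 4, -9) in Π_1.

(-3, 4, 15)

λ = (n·Q − d)/|n|² = (39 − (-12))/17 = 3.
Reflection = Q − 2λn = (3, 4, -9) − 6·(1, 0, -4) = (-3, 4, 15).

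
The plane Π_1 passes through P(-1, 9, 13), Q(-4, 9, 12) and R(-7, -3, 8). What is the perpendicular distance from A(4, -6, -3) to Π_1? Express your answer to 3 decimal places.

PQ = (-3, 0, -1), PR = (-6, -12, -5); a normal to Π_1 is PQ × PR = (-12, -9, 36).
Using P: Π_1 has equation -12x - 9y + 36z = 399.
n·A − d = (-12)·(4) + (-9)·(-6) + (36)·(-3) − 399 = -501; |n| = √1521.
Distance = |-501| / √1521 = 501/√1521 ≈ 12.846.

12.846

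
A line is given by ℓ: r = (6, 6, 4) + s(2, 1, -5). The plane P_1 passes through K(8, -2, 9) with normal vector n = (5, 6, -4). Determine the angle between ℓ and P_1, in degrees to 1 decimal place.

P_1: n·r = n·K gives 5x + 6y - 4z = -8.
sin θ = |n·v| / (|n||v|) = |36| / (√77 · √30) = 0.74903.
θ ≈ 48.5°.

48.5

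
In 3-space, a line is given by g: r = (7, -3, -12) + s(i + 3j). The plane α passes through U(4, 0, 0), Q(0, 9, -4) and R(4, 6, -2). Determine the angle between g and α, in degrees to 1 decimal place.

UQ = (-4, 9, -4), UR = (0, 6, -2); a normal to α is UQ × UR = (6, -8, -24).
Using U: α has equation 6x - 8y - 24z = 24.
sin θ = |n·v| / (|n||v|) = |-18| / (√676 · √10) = 0.21893.
θ ≈ 12.6°.

12.6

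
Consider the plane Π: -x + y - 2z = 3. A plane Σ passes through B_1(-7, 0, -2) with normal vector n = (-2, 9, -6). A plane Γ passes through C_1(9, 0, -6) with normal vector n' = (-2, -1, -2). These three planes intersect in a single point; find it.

(5, 2, -3)

Σ: n·r = n·B_1 gives -2x + 9y - 6z = 26.
Γ: n'·r = n'·C_1 gives -2x - y - 2z = -6.
Solving the 3×3 linear system -x + y - 2z = 3, -2x + 9y - 6z = 26, -2x - y - 2z = -6 (e.g. by elimination or Cramer's rule, determinant = -8) gives (5, 2, -3).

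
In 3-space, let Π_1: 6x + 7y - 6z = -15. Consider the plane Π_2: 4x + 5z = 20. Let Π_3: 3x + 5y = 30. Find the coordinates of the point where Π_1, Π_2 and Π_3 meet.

(-5, 9, 8)

Solving the 3×3 linear system 6x + 7y - 6z = -15, 4x + 5z = 20, 3x + 5y = 30 (e.g. by elimination or Cramer's rule, determinant = -165) gives (-5, 9, 8).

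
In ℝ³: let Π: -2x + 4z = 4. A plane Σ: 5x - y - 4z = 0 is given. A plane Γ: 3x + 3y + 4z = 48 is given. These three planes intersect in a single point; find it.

(4, 8, 3)

Solving the 3×3 linear system -2x + 4z = 4, 5x - y - 4z = 0, 3x + 3y + 4z = 48 (e.g. by elimination or Cramer's rule, determinant = 56) gives (4, 8, 3).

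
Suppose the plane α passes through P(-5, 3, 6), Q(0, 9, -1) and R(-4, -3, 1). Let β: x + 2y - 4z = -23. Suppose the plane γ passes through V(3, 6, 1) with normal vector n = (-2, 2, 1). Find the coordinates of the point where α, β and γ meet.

PQ = (5, 6, -7), PR = (1, -6, -5); a normal to α is PQ × PR = (-72, 18, -36).
Using P: α has equation -72x + 18y - 36z = 198.
γ: n·r = n·V gives -2x + 2y + z = 7.
Solving the 3×3 linear system -72x + 18y - 36z = 198, x + 2y - 4z = -23, -2x + 2y + z = 7 (e.g. by elimination or Cramer's rule, determinant = -810) gives (-5, -3, 3).

(-5, -3, 3)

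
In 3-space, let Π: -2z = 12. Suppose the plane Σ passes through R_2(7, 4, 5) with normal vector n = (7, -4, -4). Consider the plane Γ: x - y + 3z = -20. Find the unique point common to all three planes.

(-1, 1, -6)

Σ: n·r = n·R_2 gives 7x - 4y - 4z = 13.
Solving the 3×3 linear system -2z = 12, 7x - 4y - 4z = 13, x - y + 3z = -20 (e.g. by elimination or Cramer's rule, determinant = 6) gives (-1, 1, -6).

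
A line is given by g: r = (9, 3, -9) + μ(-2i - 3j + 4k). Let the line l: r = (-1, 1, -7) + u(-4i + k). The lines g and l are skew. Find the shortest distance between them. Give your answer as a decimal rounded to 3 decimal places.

Common perpendicular direction n = (-2, -3, 4) × (-4, 0, 1) = (-3, -14, -12).
With w = (-1, 1, -7) − (9, 3, -9) = (-10, -2, 2), w · n = 34.
Distance = |w · n| / |n| = |34| / √349 ≈ 1.820.

1.820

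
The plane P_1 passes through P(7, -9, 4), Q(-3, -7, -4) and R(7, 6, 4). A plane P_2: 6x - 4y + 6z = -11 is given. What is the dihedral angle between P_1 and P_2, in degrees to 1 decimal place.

PQ = (-10, 2, -8), PR = (0, 15, 0); a normal to P_1 is PQ × PR = (120, 0, -150).
Using P: P_1 has equation 120x - 150z = 240.
cos θ = |n₁·n₂| / (|n₁||n₂|) = |-180| / (√36900 · √88).
θ = arccos(0.09989) ≈ 84.3°.

84.3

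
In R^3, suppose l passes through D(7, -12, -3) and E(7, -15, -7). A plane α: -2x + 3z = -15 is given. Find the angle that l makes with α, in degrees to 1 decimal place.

41.7

A direction vector for l is E − D = (0, -3, -4).
sin θ = |n·v| / (|n||v|) = |-12| / (√13 · √25) = 0.66564.
θ ≈ 41.7°.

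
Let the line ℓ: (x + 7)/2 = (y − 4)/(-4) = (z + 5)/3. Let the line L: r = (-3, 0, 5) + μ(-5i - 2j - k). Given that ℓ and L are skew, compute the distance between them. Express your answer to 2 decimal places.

5.09

ℓ has direction (2, -4, 3) through (-7, 4, -5).
Common perpendicular direction n = (2, -4, 3) × (-5, -2, -1) = (10, -13, -24).
With w = (-3, 0, 5) − (-7, 4, -5) = (4, -4, 10), w · n = -148.
Distance = |w · n| / |n| = |-148| / √845 ≈ 5.09.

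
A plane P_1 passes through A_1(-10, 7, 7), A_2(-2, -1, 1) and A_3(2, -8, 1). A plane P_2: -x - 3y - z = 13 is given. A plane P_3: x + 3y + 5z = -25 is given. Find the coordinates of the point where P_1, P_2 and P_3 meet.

(2, -4, -3)

A_1A_2 = (8, -8, -6), A_1A_3 = (12, -15, -6); a normal to P_1 is A_1A_2 × A_1A_3 = (-42, -24, -24).
Using A_1: P_1 has equation -42x - 24y - 24z = 84.
Solving the 3×3 linear system -42x - 24y - 24z = 84, -x - 3y - z = 13, x + 3y + 5z = -25 (e.g. by elimination or Cramer's rule, determinant = 408) gives (2, -4, -3).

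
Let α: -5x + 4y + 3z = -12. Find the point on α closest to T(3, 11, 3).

(8, 7, 0)

Foot = T − λn with λ = (n·T − d)/|n|² = (38 − (-12))/50 = 1.
Foot = (3, 11, 3) − 1·(-5, 4, 3) = (8, 7, 0).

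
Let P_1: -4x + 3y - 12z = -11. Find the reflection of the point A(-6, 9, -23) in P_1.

λ = (n·A − d)/|n|² = (327 − (-11))/169 = 2.
Reflection = A − 2λn = (-6, 9, -23) − 4·(-4, 3, -12) = (10, -3, 25).

(10, -3, 25)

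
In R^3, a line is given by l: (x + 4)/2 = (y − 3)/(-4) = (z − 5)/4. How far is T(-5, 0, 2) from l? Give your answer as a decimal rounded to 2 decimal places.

4.35

l has direction (2, -4, 4) through (-4, 3, 5).
Taking (-4, 3, 5) on l with direction v = (2, -4, 4): w = T − (-4, 3, 5) = (-1, -3, -3), and w × v = (-24, -2, 10).
Distance = |w × v| / |v| = √680 / √36 ≈ 4.35.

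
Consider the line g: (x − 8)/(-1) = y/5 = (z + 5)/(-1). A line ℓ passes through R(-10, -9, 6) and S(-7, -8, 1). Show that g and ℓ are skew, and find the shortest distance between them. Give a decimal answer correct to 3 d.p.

10.958

g has direction (-1, 5, -1) through (8, 0, -5).
A direction vector for ℓ is S − R = (3, 1, -5).
Common perpendicular direction n = (-1, 5, -1) × (3, 1, -5) = (-24, -8, -16).
With w = (-10, -9, 6) − (8, 0, -5) = (-18, -9, 11), w · n = 328.
Since n ≠ 0 the lines are not parallel, and w · n = 328 ≠ 0 so they do not intersect; hence they are skew.
Distance = |w · n| / |n| = |328| / √896 ≈ 10.958.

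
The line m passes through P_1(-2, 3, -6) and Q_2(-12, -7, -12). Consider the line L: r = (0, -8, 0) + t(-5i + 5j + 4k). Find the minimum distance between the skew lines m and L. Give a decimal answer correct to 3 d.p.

A direction vector for m is Q_2 − P_1 = (-10, -10, -6).
Common perpendicular direction n = (-10, -10, -6) × (-5, 5, 4) = (-10, 70, -100).
With w = (0, -8, 0) − (-2, 3, -6) = (2, -11, 6), w · n = -1390.
Distance = |w · n| / |n| = |-1390| / √15000 ≈ 11.349.

11.349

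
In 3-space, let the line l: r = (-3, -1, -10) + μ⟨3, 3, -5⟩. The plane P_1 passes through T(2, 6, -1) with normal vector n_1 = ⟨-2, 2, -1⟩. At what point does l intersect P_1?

(-6, -4, -5)

P_1: n_1·r = n_1·T gives -2x + 2y - z = 9.
Substitute r = (-3, -1, -10) + t(3, 3, -5) into the plane: 14 + 5t = 9, so t = -1.
Intersection: (-3, -1, -10) + (-1)·(3, 3, -5) = (-6, -4, -5).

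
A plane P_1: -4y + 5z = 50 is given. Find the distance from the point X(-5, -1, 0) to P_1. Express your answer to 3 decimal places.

7.184

n·X − d = (0)·(-5) + (-4)·(-1) + (5)·(0) − 50 = -46; |n| = √41.
Distance = |-46| / √41 = 46/√41 ≈ 7.184.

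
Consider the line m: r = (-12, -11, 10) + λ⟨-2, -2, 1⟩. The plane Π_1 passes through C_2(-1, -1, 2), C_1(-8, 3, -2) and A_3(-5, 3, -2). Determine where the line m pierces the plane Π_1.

(-8, -7, 8)

C_2C_1 = (-7, 4, -4), C_2A_3 = (-4, 4, -4); a normal to Π_1 is C_2C_1 × C_2A_3 = (0, -12, -12).
Using C_2: Π_1 has equation -12y - 12z = -12.
Substitute r = (-12, -11, 10) + t(-2, -2, 1) into the plane: 12 + 12t = -12, so t = -2.
Intersection: (-12, -11, 10) + (-2)·(-2, -2, 1) = (-8, -7, 8).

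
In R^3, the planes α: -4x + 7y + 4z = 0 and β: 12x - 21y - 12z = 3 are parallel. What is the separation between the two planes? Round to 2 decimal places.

0.11

Rescale β by 1/(-3): -4x + 7y + 4z = -1. Then distance = |0 − (-1)| / √81 ≈ 0.11.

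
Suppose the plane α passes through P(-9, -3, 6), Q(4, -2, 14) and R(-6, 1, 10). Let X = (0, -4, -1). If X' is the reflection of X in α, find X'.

(-8, -12, 13)

PQ = (13, 1, 8), PR = (3, 4, 4); a normal to α is PQ × PR = (-28, -28, 49).
Using P: α has equation -28x - 28y + 49z = 630.
λ = (n·X − d)/|n|² = (63 − 630)/3969 = -1/7.
Reflection = X − 2λn = (0, -4, -1) − (-2/7)·(-28, -28, 49) = (-8, -12, 13).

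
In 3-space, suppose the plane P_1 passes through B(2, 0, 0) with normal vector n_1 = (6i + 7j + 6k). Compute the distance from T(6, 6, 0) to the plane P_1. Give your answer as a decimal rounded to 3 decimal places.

6.000

P_1: n_1·r = n_1·B gives 6x + 7y + 6z = 12.
n·T − d = (6)·(6) + (7)·(6) + (6)·(0) − 12 = 66; |n| = √121.
Distance = |66| / √121 = 66/√121 ≈ 6.000.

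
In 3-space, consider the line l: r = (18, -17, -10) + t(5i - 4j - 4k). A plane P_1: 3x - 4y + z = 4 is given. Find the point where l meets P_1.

(-2, -1, 6)

Substitute r = (18, -17, -10) + t(5, -4, -4) into the plane: 112 + 27t = 4, so t = -4.
Intersection: (18, -17, -10) + (-4)·(5, -4, -4) = (-2, -1, 6).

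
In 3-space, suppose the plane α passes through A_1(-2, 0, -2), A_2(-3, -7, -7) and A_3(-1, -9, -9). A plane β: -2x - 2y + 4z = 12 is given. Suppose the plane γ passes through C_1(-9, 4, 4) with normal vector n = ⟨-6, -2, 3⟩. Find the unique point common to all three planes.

A_1A_2 = (-1, -7, -5), A_1A_3 = (1, -9, -7); a normal to α is A_1A_2 × A_1A_3 = (4, -12, 16).
Using A_1: α has equation 4x - 12y + 16z = -40.
γ: n·r = n·C_1 gives -6x - 2y + 3z = 58.
Solving the 3×3 linear system 4x - 12y + 16z = -40, -2x - 2y + 4z = 12, -6x - 2y + 3z = 58 (e.g. by elimination or Cramer's rule, determinant = 96) gives (-10, -8, -6).

(-10, -8, -6)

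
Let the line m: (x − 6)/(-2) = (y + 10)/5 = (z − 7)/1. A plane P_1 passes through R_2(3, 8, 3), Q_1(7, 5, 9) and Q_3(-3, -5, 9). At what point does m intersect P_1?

(2, 0, 9)

m has direction (-2, 5, 1) through (6, -10, 7).
R_2Q_1 = (4, -3, 6), R_2Q_3 = (-6, -13, 6); a normal to P_1 is R_2Q_1 × R_2Q_3 = (60, -60, -70).
Using R_2: P_1 has equation 60x - 60y - 70z = -510.
Substitute r = (6, -10, 7) + t(-2, 5, 1) into the plane: 470 + (-490)t = -510, so t = 2.
Intersection: (6, -10, 7) + 2·(-2, 5, 1) = (2, 0, 9).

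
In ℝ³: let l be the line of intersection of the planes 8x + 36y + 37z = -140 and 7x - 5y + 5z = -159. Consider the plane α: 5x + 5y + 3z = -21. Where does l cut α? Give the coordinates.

(-7, 10, -12)

Direction of l: (8, 36, 37) × (7, -5, 5) = (365, 219, -292).
A point on l: solving the two plane equations with x = -2 gives (-2, 13, -16).
Substitute r = (-2, 13, -16) + t(365, 219, -292) into the plane: 7 + 2044t = -21, so t = -1/73.
Intersection: (-2, 13, -16) + (-1/73)·(365, 219, -292) = (-7, 10, -12).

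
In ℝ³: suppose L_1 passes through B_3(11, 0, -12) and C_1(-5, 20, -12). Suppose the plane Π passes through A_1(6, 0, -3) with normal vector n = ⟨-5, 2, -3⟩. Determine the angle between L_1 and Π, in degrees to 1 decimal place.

A direction vector for L_1 is C_1 − B_3 = (-16, 20, 0).
Π: n·r = n·A_1 gives -5x + 2y - 3z = -21.
sin θ = |n·v| / (|n||v|) = |120| / (√38 · √656) = 0.76004.
θ ≈ 49.5°.

49.5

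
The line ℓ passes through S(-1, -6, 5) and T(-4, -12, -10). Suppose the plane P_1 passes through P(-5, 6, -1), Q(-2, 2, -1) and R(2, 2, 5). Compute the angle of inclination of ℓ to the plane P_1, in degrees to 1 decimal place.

A direction vector for ℓ is T − S = (-3, -6, -15).
PQ = (3, -4, 0), PR = (7, -4, 6); a normal to P_1 is PQ × PR = (-24, -18, 16).
Using P: P_1 has equation -24x - 18y + 16z = -4.
sin θ = |n·v| / (|n||v|) = |-60| / (√1156 · √270) = 0.10740.
θ ≈ 6.2°.

6.2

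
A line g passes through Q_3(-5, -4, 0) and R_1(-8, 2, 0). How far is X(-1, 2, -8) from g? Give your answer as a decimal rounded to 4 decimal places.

A direction vector for g is R_1 − Q_3 = (-3, 6, 0).
Taking (-5, -4, 0) on g with direction v = (-3, 6, 0): w = X − (-5, -4, 0) = (4, 6, -8), and w × v = (48, 24, 42).
Distance = |w × v| / |v| = √4644 / √45 ≈ 10.1587.

10.1587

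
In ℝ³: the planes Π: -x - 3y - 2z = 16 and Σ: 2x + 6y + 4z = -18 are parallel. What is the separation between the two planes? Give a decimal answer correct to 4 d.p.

1.8708

Rescale Σ by 1/(-2): -x - 3y - 2z = 9. Then distance = |16 − 9| / √14 ≈ 1.8708.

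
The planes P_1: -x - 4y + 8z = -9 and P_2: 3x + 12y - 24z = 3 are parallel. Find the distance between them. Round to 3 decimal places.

Rescale P_2 by 1/(-3): -x - 4y + 8z = -1. Then distance = |-9 − (-1)| / √81 ≈ 0.889.

0.889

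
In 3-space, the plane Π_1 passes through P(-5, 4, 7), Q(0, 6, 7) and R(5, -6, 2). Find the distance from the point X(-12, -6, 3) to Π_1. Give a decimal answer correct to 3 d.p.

PQ = (5, 2, 0), PR = (10, -10, -5); a normal to Π_1 is PQ × PR = (-10, 25, -70).
Using P: Π_1 has equation -10x + 25y - 70z = -340.
n·X − d = (-10)·(-12) + (25)·(-6) + (-70)·(3) − (-340) = 100; |n| = √5625.
Distance = |100| / √5625 = 100/√5625 ≈ 1.333.

1.333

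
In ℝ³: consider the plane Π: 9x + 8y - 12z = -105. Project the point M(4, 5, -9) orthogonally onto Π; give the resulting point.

Foot = M − λn with λ = (n·M − d)/|n|² = (184 − (-105))/289 = 1.
Foot = (4, 5, -9) − 1·(9, 8, -12) = (-5, -3, 3).

(-5, -3, 3)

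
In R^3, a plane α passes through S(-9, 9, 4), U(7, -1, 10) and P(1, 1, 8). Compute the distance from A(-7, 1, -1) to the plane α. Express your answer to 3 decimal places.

6.396

SU = (16, -10, 6), SP = (10, -8, 4); a normal to α is SU × SP = (8, -4, -28).
Using S: α has equation 8x - 4y - 28z = -220.
n·A − d = (8)·(-7) + (-4)·(1) + (-28)·(-1) − (-220) = 188; |n| = √864.
Distance = |188| / √864 = 188/√864 ≈ 6.396.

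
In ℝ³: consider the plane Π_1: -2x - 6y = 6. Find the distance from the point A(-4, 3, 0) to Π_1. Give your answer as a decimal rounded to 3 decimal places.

n·A − d = (-2)·(-4) + (-6)·(3) + (0)·(0) − 6 = -16; |n| = √40.
Distance = |-16| / √40 = 16/√40 ≈ 2.530.

2.530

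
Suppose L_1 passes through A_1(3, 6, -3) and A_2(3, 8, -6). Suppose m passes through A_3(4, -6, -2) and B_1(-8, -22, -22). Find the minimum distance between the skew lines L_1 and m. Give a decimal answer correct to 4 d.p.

A direction vector for L_1 is A_2 − A_1 = (0, 2, -3).
A direction vector for m is B_1 − A_3 = (-12, -16, -20).
Common perpendicular direction n = (0, 2, -3) × (-12, -16, -20) = (-88, 36, 24).
With w = (4, -6, -2) − (3, 6, -3) = (1, -12, 1), w · n = -496.
Distance = |w · n| / |n| = |-496| / √9616 ≈ 5.0581.

5.0581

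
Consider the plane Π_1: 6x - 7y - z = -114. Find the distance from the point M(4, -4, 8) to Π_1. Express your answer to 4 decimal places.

n·M − d = (6)·(4) + (-7)·(-4) + (-1)·(8) − (-114) = 158; |n| = √86.
Distance = |158| / √86 = 158/√86 ≈ 17.0376.

17.0376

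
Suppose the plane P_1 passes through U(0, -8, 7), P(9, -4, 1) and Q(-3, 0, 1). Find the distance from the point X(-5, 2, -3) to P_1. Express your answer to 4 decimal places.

2.1200

UP = (9, 4, -6), UQ = (-3, 8, -6); a normal to P_1 is UP × UQ = (24, 72, 84).
Using U: P_1 has equation 24x + 72y + 84z = 12.
n·X − d = (24)·(-5) + (72)·(2) + (84)·(-3) − 12 = -240; |n| = √12816.
Distance = |-240| / √12816 = 240/√12816 ≈ 2.1200.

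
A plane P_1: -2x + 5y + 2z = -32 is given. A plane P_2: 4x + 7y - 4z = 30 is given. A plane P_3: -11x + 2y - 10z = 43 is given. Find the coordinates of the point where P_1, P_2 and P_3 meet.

Solving the 3×3 linear system -2x + 5y + 2z = -32, 4x + 7y - 4z = 30, -11x + 2y - 10z = 43 (e.g. by elimination or Cramer's rule, determinant = 714) gives (3, -2, -8).

(3, -2, -8)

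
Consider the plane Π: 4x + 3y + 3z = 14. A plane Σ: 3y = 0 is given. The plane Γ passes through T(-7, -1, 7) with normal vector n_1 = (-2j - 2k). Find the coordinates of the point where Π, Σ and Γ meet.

Γ: n_1·r = n_1·T gives -2y - 2z = -12.
Solving the 3×3 linear system 4x + 3y + 3z = 14, 3y = 0, -2y - 2z = -12 (e.g. by elimination or Cramer's rule, determinant = -24) gives (-1, 0, 6).

(-1, 0, 6)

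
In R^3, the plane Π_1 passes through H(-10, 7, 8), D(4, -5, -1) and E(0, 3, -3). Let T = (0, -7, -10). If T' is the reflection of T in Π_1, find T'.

HD = (14, -12, -9), HE = (10, -4, -11); a normal to Π_1 is HD × HE = (96, 64, 64).
Using H: Π_1 has equation 96x + 64y + 64z = 0.
λ = (n·T − d)/|n|² = (-1088 − 0)/17408 = -1/16.
Reflection = T − 2λn = (0, -7, -10) − (-1/8)·(96, 64, 64) = (12, 1, -2).

(12, 1, -2)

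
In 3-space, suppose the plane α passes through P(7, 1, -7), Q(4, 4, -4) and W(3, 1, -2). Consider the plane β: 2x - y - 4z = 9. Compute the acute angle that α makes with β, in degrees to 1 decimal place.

76.4

PQ = (-3, 3, 3), PW = (-4, 0, 5); a normal to α is PQ × PW = (15, 3, 12).
Using P: α has equation 15x + 3y + 12z = 24.
cos θ = |n₁·n₂| / (|n₁||n₂|) = |-21| / (√378 · √21).
θ = arccos(0.23570) ≈ 76.4°.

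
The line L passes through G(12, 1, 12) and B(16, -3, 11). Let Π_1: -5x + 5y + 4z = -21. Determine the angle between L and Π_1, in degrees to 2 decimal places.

A direction vector for L is B − G = (4, -4, -1).
sin θ = |n·v| / (|n||v|) = |-44| / (√66 · √33) = 0.94281.
θ ≈ 70.53°.

70.53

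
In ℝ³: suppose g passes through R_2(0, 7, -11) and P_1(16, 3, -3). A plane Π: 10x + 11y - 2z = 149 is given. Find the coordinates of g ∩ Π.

A direction vector for g is P_1 − R_2 = (16, -4, 8).
Substitute r = (0, 7, -11) + t(16, -4, 8) into the plane: 99 + 100t = 149, so t = 1/2.
Intersection: (0, 7, -11) + (1/2)·(16, -4, 8) = (8, 5, -7).

(8, 5, -7)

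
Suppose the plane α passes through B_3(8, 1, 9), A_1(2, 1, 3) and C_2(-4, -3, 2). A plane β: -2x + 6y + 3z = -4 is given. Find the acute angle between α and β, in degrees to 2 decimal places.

18.90

B_3A_1 = (-6, 0, -6), B_3C_2 = (-12, -4, -7); a normal to α is B_3A_1 × B_3C_2 = (-24, 30, 24).
Using B_3: α has equation -24x + 30y + 24z = 54.
cos θ = |n₁·n₂| / (|n₁||n₂|) = |300| / (√2052 · √49).
θ = arccos(0.94609) ≈ 18.90°.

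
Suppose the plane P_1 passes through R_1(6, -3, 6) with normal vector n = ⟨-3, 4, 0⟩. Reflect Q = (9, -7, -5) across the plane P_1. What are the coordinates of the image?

P_1: n·r = n·R_1 gives -3x + 4y = -30.
λ = (n·Q − d)/|n|² = (-55 − (-30))/25 = -1.
Reflection = Q − 2λn = (9, -7, -5) − (-2)·(-3, 4, 0) = (3, 1, -5).

(3, 1, -5)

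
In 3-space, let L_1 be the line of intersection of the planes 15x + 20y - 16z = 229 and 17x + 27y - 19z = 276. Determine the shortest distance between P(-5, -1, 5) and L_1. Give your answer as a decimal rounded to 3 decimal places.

15.487

Direction of L_1: (15, 20, -16) × (17, 27, -19) = (52, 13, 65).
A point on L_1: solving the two plane equations with x = 7 gives (7, 3, -4).
Taking (7, 3, -4) on L_1 with direction v = (52, 13, 65): w = P − (7, 3, -4) = (-12, -4, 9), and w × v = (-377, 1248, 52).
Distance = |w × v| / |v| = √1702337 / √7098 ≈ 15.487.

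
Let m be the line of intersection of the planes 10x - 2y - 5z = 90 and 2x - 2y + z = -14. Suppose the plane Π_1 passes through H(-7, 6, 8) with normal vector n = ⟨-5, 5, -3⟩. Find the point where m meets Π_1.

Direction of m: (10, -2, -5) × (2, -2, 1) = (-12, -20, -16).
A point on m: solving the two plane equations with x = -2 gives (-2, -5, -20).
Π_1: n·r = n·H gives -5x + 5y - 3z = 41.
Substitute r = (-2, -5, -20) + t(-12, -20, -16) into the plane: 45 + 8t = 41, so t = -1/2.
Intersection: (-2, -5, -20) + (-1/2)·(-12, -20, -16) = (4, 5, -12).

(4, 5, -12)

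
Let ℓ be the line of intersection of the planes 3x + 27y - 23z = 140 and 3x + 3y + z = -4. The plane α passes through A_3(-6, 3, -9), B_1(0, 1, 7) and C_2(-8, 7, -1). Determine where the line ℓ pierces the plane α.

(-6, 5, -1)

Direction of ℓ: (3, 27, -23) × (3, 3, 1) = (96, -72, -72).
A point on ℓ: solving the two plane equations with x = 6 gives (6, -4, -10).
A_3B_1 = (6, -2, 16), A_3C_2 = (-2, 4, 8); a normal to α is A_3B_1 × A_3C_2 = (-80, -80, 20).
Using A_3: α has equation -80x - 80y + 20z = 60.
Substitute r = (6, -4, -10) + t(96, -72, -72) into the plane: -360 + (-3360)t = 60, so t = -1/8.
Intersection: (6, -4, -10) + (-1/8)·(96, -72, -72) = (-6, 5, -1).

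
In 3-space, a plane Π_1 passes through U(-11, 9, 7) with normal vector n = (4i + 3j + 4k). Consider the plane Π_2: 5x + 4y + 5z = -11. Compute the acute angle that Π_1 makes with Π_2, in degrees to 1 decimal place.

Π_1: n·r = n·U gives 4x + 3y + 4z = 11.
cos θ = |n₁·n₂| / (|n₁||n₂|) = |52| / (√41 · √66).
θ = arccos(0.99963) ≈ 1.6°.

1.6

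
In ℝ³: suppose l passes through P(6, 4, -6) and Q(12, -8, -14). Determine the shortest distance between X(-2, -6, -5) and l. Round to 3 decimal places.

12.174

A direction vector for l is Q − P = (6, -12, -8).
Taking (6, 4, -6) on l with direction v = (6, -12, -8): w = X − (6, 4, -6) = (-8, -10, 1), and w × v = (92, -58, 156).
Distance = |w × v| / |v| = √36164 / √244 ≈ 12.174.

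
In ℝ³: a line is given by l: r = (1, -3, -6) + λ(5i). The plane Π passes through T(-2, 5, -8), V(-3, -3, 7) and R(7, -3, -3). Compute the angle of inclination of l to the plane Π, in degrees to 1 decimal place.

TV = (-1, -8, 15), TR = (9, -8, 5); a normal to Π is TV × TR = (80, 140, 80).
Using T: Π has equation 80x + 140y + 80z = -100.
sin θ = |n·v| / (|n||v|) = |400| / (√32400 · √25) = 0.44444.
θ ≈ 26.4°.

26.4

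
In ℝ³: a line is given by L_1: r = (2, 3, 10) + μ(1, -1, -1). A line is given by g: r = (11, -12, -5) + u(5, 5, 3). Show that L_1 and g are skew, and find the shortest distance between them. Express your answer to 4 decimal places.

0.9258

Common perpendicular direction n = (1, -1, -1) × (5, 5, 3) = (2, -8, 10).
With w = (11, -12, -5) − (2, 3, 10) = (9, -15, -15), w · n = -12.
Since n ≠ 0 the lines are not parallel, and w · n = -12 ≠ 0 so they do not intersect; hence they are skew.
Distance = |w · n| / |n| = |-12| / √168 ≈ 0.9258.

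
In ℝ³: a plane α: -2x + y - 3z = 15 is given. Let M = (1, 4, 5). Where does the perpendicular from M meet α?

(-3, 6, -1)

Foot = M − λn with λ = (n·M − d)/|n|² = (-13 − 15)/14 = -2.
Foot = (1, 4, 5) − (-2)·(-2, 1, -3) = (-3, 6, -1).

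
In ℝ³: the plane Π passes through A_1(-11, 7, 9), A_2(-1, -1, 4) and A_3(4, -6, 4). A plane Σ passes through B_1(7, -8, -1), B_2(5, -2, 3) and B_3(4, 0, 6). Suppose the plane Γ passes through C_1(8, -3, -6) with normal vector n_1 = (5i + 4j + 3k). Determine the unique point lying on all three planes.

(6, -8, 4)

A_1A_2 = (10, -8, -5), A_1A_3 = (15, -13, -5); a normal to Π is A_1A_2 × A_1A_3 = (-25, -25, -10).
Using A_1: Π has equation -25x - 25y - 10z = 10.
B_1B_2 = (-2, 6, 4), B_1B_3 = (-3, 8, 7); a normal to Σ is B_1B_2 × B_1B_3 = (10, 2, 2).
Using B_1: Σ has equation 10x + 2y + 2z = 52.
Γ: n_1·r = n_1·C_1 gives 5x + 4y + 3z = 10.
Solving the 3×3 linear system -25x - 25y - 10z = 10, 10x + 2y + 2z = 52, 5x + 4y + 3z = 10 (e.g. by elimination or Cramer's rule, determinant = 250) gives (6, -8, 4).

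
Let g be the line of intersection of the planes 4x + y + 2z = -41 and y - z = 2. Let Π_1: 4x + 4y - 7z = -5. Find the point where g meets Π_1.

Direction of g: (4, 1, 2) × (0, 1, -1) = (-3, 4, 4).
A point on g: solving the two plane equations with x = -10 gives (-10, 1, -1).
Substitute r = (-10, 1, -1) + t(-3, 4, 4) into the plane: -29 + (-24)t = -5, so t = -1.
Intersection: (-10, 1, -1) + (-1)·(-3, 4, 4) = (-7, -3, -5).

(-7, -3, -5)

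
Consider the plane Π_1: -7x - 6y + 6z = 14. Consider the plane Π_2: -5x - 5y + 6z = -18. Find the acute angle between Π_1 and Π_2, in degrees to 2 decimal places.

cos θ = |n₁·n₂| / (|n₁||n₂|) = |101| / (√121 · √86).
θ = arccos(0.99010) ≈ 8.07°.

8.07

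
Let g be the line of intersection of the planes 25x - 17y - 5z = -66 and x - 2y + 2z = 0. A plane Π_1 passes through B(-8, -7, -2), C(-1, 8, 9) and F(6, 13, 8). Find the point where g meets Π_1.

(-4, -2, 0)

Direction of g: (25, -17, -5) × (1, -2, 2) = (-44, -55, -33).
A point on g: solving the two plane equations with x = 8 gives (8, 13, 9).
BC = (7, 15, 11), BF = (14, 20, 10); a normal to Π_1 is BC × BF = (-70, 84, -70).
Using B: Π_1 has equation -70x + 84y - 70z = 112.
Substitute r = (8, 13, 9) + t(-44, -55, -33) into the plane: -98 + 770t = 112, so t = 3/11.
Intersection: (8, 13, 9) + (3/11)·(-44, -55, -33) = (-4, -2, 0).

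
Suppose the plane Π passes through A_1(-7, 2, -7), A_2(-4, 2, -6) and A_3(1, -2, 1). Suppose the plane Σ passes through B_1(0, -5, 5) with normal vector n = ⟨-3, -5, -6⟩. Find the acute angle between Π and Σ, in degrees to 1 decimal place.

A_1A_2 = (3, 0, 1), A_1A_3 = (8, -4, 8); a normal to Π is A_1A_2 × A_1A_3 = (4, -16, -12).
Using A_1: Π has equation 4x - 16y - 12z = 24.
Σ: n·r = n·B_1 gives -3x - 5y - 6z = -5.
cos θ = |n₁·n₂| / (|n₁||n₂|) = |140| / (√416 · √70).
θ = arccos(0.82041) ≈ 34.9°.

34.9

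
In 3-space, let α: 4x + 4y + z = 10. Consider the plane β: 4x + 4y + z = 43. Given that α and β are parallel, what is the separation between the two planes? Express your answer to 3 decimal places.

5.745

Same normal n = (4, 4, 1) with |n| = √33; distance = |10 − 43| / |n| = 33/√33 ≈ 5.745.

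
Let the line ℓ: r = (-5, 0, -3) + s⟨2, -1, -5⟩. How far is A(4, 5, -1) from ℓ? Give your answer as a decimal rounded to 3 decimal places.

Taking (-5, 0, -3) on ℓ with direction v = (2, -1, -5): w = A − (-5, 0, -3) = (9, 5, 2), and w × v = (-23, 49, -19).
Distance = |w × v| / |v| = √3291 / √30 ≈ 10.474.

10.474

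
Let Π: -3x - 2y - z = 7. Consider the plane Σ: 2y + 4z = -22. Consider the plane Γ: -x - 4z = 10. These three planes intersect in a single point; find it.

(2, -5, -3)

Solving the 3×3 linear system -3x - 2y - z = 7, 2y + 4z = -22, -x - 4z = 10 (e.g. by elimination or Cramer's rule, determinant = 30) gives (2, -5, -3).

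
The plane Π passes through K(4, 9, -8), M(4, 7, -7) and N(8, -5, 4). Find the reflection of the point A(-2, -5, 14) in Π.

(18, -13, -2)

KM = (0, -2, 1), KN = (4, -14, 12); a normal to Π is KM × KN = (-10, 4, 8).
Using K: Π has equation -10x + 4y + 8z = -68.
λ = (n·A − d)/|n|² = (112 − (-68))/180 = 1.
Reflection = A − 2λn = (-2, -5, 14) − 2·(-10, 4, 8) = (18, -13, -2).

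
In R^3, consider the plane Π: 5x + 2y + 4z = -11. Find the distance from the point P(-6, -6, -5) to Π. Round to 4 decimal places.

7.6026

n·P − d = (5)·(-6) + (2)·(-6) + (4)·(-5) − (-11) = -51; |n| = √45.
Distance = |-51| / √45 = 51/√45 ≈ 7.6026.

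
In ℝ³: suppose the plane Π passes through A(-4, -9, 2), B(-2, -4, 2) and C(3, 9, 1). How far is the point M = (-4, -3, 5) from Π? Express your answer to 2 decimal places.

AB = (2, 5, 0), AC = (7, 18, -1); a normal to Π is AB × AC = (-5, 2, 1).
Using A: Π has equation -5x + 2y + z = 4.
n·M − d = (-5)·(-4) + (2)·(-3) + (1)·(5) − 4 = 15; |n| = √30.
Distance = |15| / √30 = 15/√30 ≈ 2.74.

2.74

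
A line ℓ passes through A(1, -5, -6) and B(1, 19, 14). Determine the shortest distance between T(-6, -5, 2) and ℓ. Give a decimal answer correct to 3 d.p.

9.315

A direction vector for ℓ is B − A = (0, 24, 20).
Taking (1, -5, -6) on ℓ with direction v = (0, 24, 20): w = T − (1, -5, -6) = (-7, 0, 8), and w × v = (-192, 140, -168).
Distance = |w × v| / |v| = √84688 / √976 ≈ 9.315.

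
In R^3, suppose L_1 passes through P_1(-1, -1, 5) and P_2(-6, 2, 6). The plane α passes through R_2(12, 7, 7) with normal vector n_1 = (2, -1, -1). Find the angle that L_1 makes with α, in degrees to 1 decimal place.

75.0

A direction vector for L_1 is P_2 − P_1 = (-5, 3, 1).
α: n_1·r = n_1·R_2 gives 2x - y - z = 10.
sin θ = |n·v| / (|n||v|) = |-14| / (√6 · √35) = 0.96609.
θ ≈ 75.0°.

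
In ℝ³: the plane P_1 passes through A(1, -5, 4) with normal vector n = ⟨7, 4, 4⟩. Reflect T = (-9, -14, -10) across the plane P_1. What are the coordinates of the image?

P_1: n·r = n·A gives 7x + 4y + 4z = 3.
λ = (n·T − d)/|n|² = (-159 − 3)/81 = -2.
Reflection = T − 2λn = (-9, -14, -10) − (-4)·(7, 4, 4) = (19, 2, 6).

(19, 2, 6)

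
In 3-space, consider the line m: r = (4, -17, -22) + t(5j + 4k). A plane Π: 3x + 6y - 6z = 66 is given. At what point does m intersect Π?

Substitute r = (4, -17, -22) + t(0, 5, 4) into the plane: 42 + 6t = 66, so t = 4.
Intersection: (4, -17, -22) + 4·(0, 5, 4) = (4, 3, -6).

(4, 3, -6)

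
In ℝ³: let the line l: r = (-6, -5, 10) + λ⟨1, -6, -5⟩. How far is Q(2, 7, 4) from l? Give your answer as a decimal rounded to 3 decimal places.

Taking (-6, -5, 10) on l with direction v = (1, -6, -5): w = Q − (-6, -5, 10) = (8, 12, -6), and w × v = (-96, 34, -60).
Distance = |w × v| / |v| = √13972 / √62 ≈ 15.012.

15.012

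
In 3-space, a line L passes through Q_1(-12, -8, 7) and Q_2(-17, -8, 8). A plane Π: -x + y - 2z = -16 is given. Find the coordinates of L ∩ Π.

A direction vector for L is Q_2 − Q_1 = (-5, 0, 1).
Substitute r = (-12, -8, 7) + t(-5, 0, 1) into the plane: -10 + 3t = -16, so t = -2.
Intersection: (-12, -8, 7) + (-2)·(-5, 0, 1) = (-2, -8, 5).

(-2, -8, 5)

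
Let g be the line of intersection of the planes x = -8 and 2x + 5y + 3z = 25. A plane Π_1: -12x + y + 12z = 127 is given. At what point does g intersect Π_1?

(-8, 7, 2)

Direction of g: (1, 0, 0) × (2, 5, 3) = (0, -3, 5).
A point on g: solving the two plane equations with y = 4 gives (-8, 4, 7).
Substitute r = (-8, 4, 7) + t(0, -3, 5) into the plane: 184 + 57t = 127, so t = -1.
Intersection: (-8, 4, 7) + (-1)·(0, -3, 5) = (-8, 7, 2).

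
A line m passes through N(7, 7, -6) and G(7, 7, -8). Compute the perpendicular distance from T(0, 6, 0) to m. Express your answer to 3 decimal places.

7.071

A direction vector for m is G − N = (0, 0, -2).
Taking (7, 7, -6) on m with direction v = (0, 0, -2): w = T − (7, 7, -6) = (-7, -1, 6), and w × v = (2, -14, 0).
Distance = |w × v| / |v| = √200 / √4 ≈ 7.071.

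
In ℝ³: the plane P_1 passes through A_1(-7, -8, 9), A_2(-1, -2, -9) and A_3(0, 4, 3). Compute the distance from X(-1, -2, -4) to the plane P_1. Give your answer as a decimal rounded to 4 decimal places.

A_1A_2 = (6, 6, -18), A_1A_3 = (7, 12, -6); a normal to P_1 is A_1A_2 × A_1A_3 = (180, -90, 30).
Using A_1: P_1 has equation 180x - 90y + 30z = -270.
n·X − d = (180)·(-1) + (-90)·(-2) + (30)·(-4) − (-270) = 150; |n| = √41400.
Distance = |150| / √41400 = 150/√41400 ≈ 0.7372.

0.7372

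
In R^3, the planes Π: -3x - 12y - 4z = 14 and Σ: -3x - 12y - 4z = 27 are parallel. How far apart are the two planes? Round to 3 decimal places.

Same normal n = (-3, -12, -4) with |n| = √169; distance = |14 − 27| / |n| = 13/√169 ≈ 1.000.

1.000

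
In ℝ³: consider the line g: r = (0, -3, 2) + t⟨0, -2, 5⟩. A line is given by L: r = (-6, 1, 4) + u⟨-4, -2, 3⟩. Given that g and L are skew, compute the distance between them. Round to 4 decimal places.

5.4772

Common perpendicular direction n = (0, -2, 5) × (-4, -2, 3) = (4, -20, -8).
With w = (-6, 1, 4) − (0, -3, 2) = (-6, 4, 2), w · n = -120.
Distance = |w · n| / |n| = |-120| / √480 ≈ 5.4772.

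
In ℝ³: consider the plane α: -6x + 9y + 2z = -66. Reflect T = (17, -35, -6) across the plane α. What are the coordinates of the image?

(-19, 19, 6)

λ = (n·T − d)/|n|² = (-429 − (-66))/121 = -3.
Reflection = T − 2λn = (17, -35, -6) − (-6)·(-6, 9, 2) = (-19, 19, 6).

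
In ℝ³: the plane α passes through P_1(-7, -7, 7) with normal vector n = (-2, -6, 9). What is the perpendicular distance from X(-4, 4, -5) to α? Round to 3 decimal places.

16.364

α: n·r = n·P_1 gives -2x - 6y + 9z = 119.
n·X − d = (-2)·(-4) + (-6)·(4) + (9)·(-5) − 119 = -180; |n| = √121.
Distance = |-180| / √121 = 180/√121 ≈ 16.364.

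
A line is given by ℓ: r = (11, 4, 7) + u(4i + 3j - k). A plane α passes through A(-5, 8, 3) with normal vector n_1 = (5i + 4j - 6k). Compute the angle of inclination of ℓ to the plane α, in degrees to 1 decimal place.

58.1

α: n_1·r = n_1·A gives 5x + 4y - 6z = -11.
sin θ = |n·v| / (|n||v|) = |38| / (√77 · √26) = 0.84928.
θ ≈ 58.1°.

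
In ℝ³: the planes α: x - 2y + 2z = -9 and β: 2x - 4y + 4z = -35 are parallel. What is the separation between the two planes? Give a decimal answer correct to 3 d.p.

Rescale β by 1/2: x - 2y + 2z = -35/2. Then distance = |-9 − (-35/2)| / √9 ≈ 2.833.

2.833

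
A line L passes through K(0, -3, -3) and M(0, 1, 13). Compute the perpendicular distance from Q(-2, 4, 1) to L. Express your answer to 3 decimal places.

6.155

A direction vector for L is M − K = (0, 4, 16).
Taking (0, -3, -3) on L with direction v = (0, 4, 16): w = Q − (0, -3, -3) = (-2, 7, 4), and w × v = (96, 32, -8).
Distance = |w × v| / |v| = √10304 / √272 ≈ 6.155.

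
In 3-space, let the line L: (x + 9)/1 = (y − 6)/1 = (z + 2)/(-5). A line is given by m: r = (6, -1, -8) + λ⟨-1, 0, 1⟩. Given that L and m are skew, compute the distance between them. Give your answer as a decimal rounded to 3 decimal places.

L has direction (1, 1, -5) through (-9, 6, -2).
Common perpendicular direction n = (1, 1, -5) × (-1, 0, 1) = (1, 4, 1).
With w = (6, -1, -8) − (-9, 6, -2) = (15, -7, -6), w · n = -19.
Distance = |w · n| / |n| = |-19| / √18 ≈ 4.478.

4.478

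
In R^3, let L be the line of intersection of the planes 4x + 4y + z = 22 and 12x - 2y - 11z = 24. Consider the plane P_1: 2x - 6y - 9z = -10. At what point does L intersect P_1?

Direction of L: (4, 4, 1) × (12, -2, -11) = (-42, 56, -56).
A point on L: solving the two plane equations with x = 13 gives (13, -11, 14).
Substitute r = (13, -11, 14) + t(-42, 56, -56) into the plane: -34 + 84t = -10, so t = 2/7.
Intersection: (13, -11, 14) + (2/7)·(-42, 56, -56) = (1, 5, -2).

(1, 5, -2)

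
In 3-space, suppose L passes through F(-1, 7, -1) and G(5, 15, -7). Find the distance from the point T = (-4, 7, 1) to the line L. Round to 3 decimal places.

A direction vector for L is G − F = (6, 8, -6).
Taking (-1, 7, -1) on L with direction v = (6, 8, -6): w = T − (-1, 7, -1) = (-3, 0, 2), and w × v = (-16, -6, -24).
Distance = |w × v| / |v| = √868 / √136 ≈ 2.526.

2.526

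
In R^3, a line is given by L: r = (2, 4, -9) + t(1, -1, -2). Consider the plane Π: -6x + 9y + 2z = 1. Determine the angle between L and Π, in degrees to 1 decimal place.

sin θ = |n·v| / (|n||v|) = |-19| / (√121 · √6) = 0.70516.
θ ≈ 44.8°.

44.8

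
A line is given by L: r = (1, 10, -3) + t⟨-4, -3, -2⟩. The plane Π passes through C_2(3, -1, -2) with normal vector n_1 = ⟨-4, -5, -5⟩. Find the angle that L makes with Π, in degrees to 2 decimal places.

69.58

Π: n_1·r = n_1·C_2 gives -4x - 5y - 5z = 3.
sin θ = |n·v| / (|n||v|) = |41| / (√66 · √29) = 0.93716.
θ ≈ 69.58°.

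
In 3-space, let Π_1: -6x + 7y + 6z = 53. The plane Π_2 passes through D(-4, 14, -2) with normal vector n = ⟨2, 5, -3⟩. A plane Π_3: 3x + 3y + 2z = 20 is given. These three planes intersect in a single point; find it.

Π_2: n·r = n·D gives 2x + 5y - 3z = 68.
Solving the 3×3 linear system -6x + 7y + 6z = 53, 2x + 5y - 3z = 68, 3x + 3y + 2z = 20 (e.g. by elimination or Cramer's rule, determinant = -259) gives (-1, 11, -5).

(-1, 11, -5)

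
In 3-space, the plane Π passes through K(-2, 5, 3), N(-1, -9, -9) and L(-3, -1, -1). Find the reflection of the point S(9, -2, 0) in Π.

KN = (1, -14, -12), KL = (-1, -6, -4); a normal to Π is KN × KL = (-16, 16, -20).
Using K: Π has equation -16x + 16y - 20z = 52.
λ = (n·S − d)/|n|² = (-176 − 52)/912 = -1/4.
Reflection = S − 2λn = (9, -2, 0) − (-1/2)·(-16, 16, -20) = (1, 6, -10).

(1, 6, -10)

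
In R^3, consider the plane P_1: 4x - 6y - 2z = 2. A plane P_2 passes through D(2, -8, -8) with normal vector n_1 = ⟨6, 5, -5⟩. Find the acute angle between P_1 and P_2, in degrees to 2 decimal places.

86.70

P_2: n_1·r = n_1·D gives 6x + 5y - 5z = 12.
cos θ = |n₁·n₂| / (|n₁||n₂|) = |4| / (√56 · √86).
θ = arccos(0.05764) ≈ 86.70°.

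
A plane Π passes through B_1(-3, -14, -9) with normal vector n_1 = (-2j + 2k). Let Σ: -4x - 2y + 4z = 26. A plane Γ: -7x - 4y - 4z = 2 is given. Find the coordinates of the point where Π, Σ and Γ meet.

(-2, -1, 4)

Π: n_1·r = n_1·B_1 gives -2y + 2z = 10.
Solving the 3×3 linear system -2y + 2z = 10, -4x - 2y + 4z = 26, -7x - 4y - 4z = 2 (e.g. by elimination or Cramer's rule, determinant = 92) gives (-2, -1, 4).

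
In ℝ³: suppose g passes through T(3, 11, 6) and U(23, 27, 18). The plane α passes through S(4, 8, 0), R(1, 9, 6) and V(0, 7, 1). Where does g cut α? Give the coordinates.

A direction vector for g is U − T = (20, 16, 12).
SR = (-3, 1, 6), SV = (-4, -1, 1); a normal to α is SR × SV = (7, -21, 7).
Using S: α has equation 7x - 21y + 7z = -140.
Substitute r = (3, 11, 6) + t(20, 16, 12) into the plane: -168 + (-112)t = -140, so t = -1/4.
Intersection: (3, 11, 6) + (-1/4)·(20, 16, 12) = (-2, 7, 3).

(-2, 7, 3)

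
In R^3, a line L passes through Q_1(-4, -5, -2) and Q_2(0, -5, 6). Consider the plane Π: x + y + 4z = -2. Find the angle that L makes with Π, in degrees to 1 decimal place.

A direction vector for L is Q_2 − Q_1 = (4, 0, 8).
sin θ = |n·v| / (|n||v|) = |36| / (√18 · √80) = 0.94868.
θ ≈ 71.6°.

71.6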